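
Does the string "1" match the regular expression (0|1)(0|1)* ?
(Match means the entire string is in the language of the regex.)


|string| = 1; first = '1'; last = '1'

Yes, "1" matches (0|1)(0|1)*


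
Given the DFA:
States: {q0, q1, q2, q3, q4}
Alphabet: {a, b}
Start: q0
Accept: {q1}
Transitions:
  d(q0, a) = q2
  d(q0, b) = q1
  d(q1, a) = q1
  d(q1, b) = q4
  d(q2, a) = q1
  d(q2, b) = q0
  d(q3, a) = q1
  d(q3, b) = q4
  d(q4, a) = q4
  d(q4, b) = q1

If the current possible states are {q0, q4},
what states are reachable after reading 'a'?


Apply transition on 'a' from each current state:
  d(q0, a) = q2
  d(q4, a) = q4

{q2, q4}


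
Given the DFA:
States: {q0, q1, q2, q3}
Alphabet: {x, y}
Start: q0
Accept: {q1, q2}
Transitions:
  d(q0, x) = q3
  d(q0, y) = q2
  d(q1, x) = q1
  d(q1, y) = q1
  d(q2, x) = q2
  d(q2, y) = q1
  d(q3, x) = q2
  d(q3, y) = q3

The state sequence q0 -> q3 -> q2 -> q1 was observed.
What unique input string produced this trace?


Trace back each transition to find the symbol:
  q0 --[x]--> q3
  q3 --[x]--> q2
  q2 --[y]--> q1

"xxy"


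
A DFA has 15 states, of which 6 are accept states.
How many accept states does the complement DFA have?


Complement swaps accept and non-accept states.
15 - 6 = 9

9


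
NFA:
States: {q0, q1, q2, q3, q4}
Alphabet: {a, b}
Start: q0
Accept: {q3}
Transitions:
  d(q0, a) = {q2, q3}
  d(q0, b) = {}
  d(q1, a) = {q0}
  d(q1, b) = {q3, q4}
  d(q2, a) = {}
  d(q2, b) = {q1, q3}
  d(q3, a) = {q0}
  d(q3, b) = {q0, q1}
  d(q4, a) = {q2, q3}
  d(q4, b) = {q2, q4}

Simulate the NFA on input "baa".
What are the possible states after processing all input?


Start: {q0}
  --b--> {}
  --a--> {}
  --a--> {}

{} (empty set, no valid transitions)


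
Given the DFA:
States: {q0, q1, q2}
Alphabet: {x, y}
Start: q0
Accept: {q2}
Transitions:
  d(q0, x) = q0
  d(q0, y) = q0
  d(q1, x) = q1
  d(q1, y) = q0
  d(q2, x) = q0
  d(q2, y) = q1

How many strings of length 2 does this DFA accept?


Enumerating all length-2 strings:
  "xx" -> q0 [reject]
  "xy" -> q0 [reject]
  "yx" -> q0 [reject]
  "yy" -> q0 [reject]

0 out of 4


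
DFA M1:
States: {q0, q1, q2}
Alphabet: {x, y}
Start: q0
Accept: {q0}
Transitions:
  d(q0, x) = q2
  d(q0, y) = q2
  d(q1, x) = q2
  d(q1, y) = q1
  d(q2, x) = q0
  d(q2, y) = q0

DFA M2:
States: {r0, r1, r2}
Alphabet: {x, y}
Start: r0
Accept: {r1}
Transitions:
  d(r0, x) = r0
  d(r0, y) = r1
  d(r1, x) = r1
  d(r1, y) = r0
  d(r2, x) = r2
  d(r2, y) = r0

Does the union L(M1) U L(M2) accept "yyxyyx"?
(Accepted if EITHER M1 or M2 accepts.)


M1: final=q0 accepted=True
M2: final=r0 accepted=False

Yes, union accepts


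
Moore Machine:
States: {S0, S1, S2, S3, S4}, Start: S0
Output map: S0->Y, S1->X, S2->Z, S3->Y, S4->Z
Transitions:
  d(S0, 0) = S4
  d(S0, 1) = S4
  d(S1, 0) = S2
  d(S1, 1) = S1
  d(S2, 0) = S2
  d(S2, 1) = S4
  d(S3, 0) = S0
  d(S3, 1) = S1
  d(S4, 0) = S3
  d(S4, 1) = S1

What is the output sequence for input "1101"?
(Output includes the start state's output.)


Start: S0 (output Y)
  --1--> S4 (output Z)
  --1--> S1 (output X)
  --0--> S2 (output Z)
  --1--> S4 (output Z)

"YZXZZ"


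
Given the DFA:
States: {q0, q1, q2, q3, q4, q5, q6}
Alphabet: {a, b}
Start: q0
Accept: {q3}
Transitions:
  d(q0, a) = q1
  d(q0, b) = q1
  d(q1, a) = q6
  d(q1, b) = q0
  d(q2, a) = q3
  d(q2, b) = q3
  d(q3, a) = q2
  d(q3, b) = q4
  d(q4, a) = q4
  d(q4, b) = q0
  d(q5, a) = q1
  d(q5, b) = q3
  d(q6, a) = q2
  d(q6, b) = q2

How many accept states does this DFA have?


Accept states listed: {q3}
Counting: q3(1)

1


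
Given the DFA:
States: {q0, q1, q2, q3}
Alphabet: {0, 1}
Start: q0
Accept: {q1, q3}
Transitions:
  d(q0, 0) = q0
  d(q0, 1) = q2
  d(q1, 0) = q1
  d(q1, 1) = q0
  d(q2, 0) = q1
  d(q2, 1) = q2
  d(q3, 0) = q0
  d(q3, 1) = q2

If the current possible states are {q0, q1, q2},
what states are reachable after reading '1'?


Apply transition on '1' from each current state:
  d(q0, 1) = q2
  d(q1, 1) = q0
  d(q2, 1) = q2

{q0, q2}


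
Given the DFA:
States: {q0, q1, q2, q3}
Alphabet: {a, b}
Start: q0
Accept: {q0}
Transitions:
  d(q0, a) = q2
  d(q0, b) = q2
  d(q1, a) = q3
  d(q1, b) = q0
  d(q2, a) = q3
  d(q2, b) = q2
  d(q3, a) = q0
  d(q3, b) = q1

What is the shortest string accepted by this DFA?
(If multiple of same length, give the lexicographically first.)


BFS by string length (lex-first path to each state shown):
  len 0: q0<-""
Found accept state at length 0.

"" (empty string)


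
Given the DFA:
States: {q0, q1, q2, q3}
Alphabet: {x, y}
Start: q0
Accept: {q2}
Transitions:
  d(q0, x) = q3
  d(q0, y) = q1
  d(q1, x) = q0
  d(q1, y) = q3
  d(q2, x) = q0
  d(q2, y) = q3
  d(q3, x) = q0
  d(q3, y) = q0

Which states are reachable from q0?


BFS from q0:
  layer 0: {q0}
  layer 1: {q1, q3}

{q0, q1, q3}


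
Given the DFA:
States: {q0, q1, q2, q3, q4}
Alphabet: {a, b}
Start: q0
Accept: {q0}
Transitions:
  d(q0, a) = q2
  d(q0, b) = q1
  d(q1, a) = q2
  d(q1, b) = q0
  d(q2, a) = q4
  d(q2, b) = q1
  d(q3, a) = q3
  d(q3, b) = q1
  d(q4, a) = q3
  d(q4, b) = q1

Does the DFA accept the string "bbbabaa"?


Trace: q0 -> q1 -> q0 -> q1 -> q2 -> q1 -> q2 -> q4
Final state: q4
Accept states: {q0}

No, rejected (final state q4 is not an accept state)


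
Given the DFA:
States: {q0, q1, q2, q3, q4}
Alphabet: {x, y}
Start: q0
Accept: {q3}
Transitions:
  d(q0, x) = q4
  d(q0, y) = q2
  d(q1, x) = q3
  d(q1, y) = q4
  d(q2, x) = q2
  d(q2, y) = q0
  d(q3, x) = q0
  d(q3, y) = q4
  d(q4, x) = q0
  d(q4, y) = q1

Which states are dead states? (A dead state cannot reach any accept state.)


Forward reachability from each state:
  q0 -> reaches accept state q3 (live)
  q1 -> reaches accept state q3 (live)
  q2 -> reaches accept state q3 (live)
  q3 -> reaches accept state q3 (live)
  q4 -> reaches accept state q3 (live)

None (all states can reach an accept state)


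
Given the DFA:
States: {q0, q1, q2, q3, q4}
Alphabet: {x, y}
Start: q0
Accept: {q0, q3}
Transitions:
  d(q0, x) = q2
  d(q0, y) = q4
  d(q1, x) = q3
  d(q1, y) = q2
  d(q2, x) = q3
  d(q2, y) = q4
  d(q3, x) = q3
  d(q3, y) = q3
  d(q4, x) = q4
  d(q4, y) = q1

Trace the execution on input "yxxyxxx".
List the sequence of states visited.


Input: yxxyxxx
d(q0, y) = q4
d(q4, x) = q4
d(q4, x) = q4
d(q4, y) = q1
d(q1, x) = q3
d(q3, x) = q3
d(q3, x) = q3


q0 -> q4 -> q4 -> q4 -> q1 -> q3 -> q3 -> q3


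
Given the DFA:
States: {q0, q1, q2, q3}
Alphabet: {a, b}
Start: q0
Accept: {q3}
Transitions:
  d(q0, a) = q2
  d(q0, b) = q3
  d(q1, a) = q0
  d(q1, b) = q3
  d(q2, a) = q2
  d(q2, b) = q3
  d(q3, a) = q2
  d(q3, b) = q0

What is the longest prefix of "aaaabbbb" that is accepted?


Run the DFA, marking each prefix where the state is accepting:
  "" -> q0 [reject]
  "a" -> q2 [reject]
  "aa" -> q2 [reject]
  "aaa" -> q2 [reject]
  "aaaa" -> q2 [reject]
  "aaaab" -> q3 [accept]
  "aaaabb" -> q0 [reject]
  "aaaabbb" -> q3 [accept]
  "aaaabbbb" -> q0 [reject]

"aaaabbb"


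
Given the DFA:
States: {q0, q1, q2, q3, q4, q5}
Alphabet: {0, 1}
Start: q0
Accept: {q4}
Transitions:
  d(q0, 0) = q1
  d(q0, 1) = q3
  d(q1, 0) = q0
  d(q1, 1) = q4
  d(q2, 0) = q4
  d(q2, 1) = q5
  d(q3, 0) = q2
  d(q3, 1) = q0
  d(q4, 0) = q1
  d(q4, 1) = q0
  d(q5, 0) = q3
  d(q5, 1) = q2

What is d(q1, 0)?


Looking up transition d(q1, 0)

q0


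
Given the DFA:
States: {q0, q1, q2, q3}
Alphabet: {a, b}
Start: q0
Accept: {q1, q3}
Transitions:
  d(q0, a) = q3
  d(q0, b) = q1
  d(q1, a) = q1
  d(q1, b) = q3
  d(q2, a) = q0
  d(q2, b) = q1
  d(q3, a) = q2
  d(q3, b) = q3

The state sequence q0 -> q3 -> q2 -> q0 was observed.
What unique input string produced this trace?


Trace back each transition to find the symbol:
  q0 --[a]--> q3
  q3 --[a]--> q2
  q2 --[a]--> q0

"aaa"


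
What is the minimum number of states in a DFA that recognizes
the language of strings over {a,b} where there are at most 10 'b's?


States: count = 0, 1, ..., 10 (all accepting; 11 states), plus a dead state for count > 10.
Total: 11 + 1 = 12.

12


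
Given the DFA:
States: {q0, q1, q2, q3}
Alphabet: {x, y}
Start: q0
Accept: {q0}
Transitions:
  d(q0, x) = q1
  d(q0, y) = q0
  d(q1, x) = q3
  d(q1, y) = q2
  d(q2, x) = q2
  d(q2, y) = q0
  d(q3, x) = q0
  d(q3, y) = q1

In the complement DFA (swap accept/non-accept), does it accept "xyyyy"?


Trace: q0 -> q1 -> q2 -> q0 -> q0 -> q0
Final: q0
Original accept: {q0}
Complement: q0 is in original accept

No, complement rejects (original accepts)


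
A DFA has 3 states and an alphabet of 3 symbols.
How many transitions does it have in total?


Each state has exactly one transition per symbol.
3 * 3 = 9

9


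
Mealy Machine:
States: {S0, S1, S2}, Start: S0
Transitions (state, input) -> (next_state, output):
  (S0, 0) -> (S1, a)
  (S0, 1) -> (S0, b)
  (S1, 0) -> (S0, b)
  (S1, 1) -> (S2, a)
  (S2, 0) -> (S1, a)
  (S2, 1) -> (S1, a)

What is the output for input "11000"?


Step-by-step:
  (S0, 1) -> (S0, b)
  (S0, 1) -> (S0, b)
  (S0, 0) -> (S1, a)
  (S1, 0) -> (S0, b)
  (S0, 0) -> (S1, a)

"bbaba"


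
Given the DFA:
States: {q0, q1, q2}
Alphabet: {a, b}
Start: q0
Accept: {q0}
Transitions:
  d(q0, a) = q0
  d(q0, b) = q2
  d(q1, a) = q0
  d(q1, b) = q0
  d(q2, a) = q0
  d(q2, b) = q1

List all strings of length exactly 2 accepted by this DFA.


All strings of length 2: 4 total
Accepted: 2

"aa", "ba"


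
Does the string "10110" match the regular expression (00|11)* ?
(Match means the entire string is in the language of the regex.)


|string| = 5; first = '1'; last = '0'

No, "10110" does not match (00|11)*


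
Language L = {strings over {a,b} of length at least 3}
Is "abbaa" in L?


length = 5

Yes, "abbaa" is in L


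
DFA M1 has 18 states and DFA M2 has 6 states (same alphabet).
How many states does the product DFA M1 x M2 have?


Product construction pairs every M1 state with every M2 state.
18 * 6 = 108

108


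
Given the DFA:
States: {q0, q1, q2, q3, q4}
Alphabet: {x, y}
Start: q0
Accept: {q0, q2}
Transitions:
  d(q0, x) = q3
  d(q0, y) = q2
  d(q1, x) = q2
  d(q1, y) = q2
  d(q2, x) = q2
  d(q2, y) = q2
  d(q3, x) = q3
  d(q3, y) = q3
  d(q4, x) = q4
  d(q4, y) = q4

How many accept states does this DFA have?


Accept states listed: {q0, q2}
Counting: q0(1) q2(2)

2


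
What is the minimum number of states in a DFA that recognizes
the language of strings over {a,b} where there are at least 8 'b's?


States: count = 0, 1, ..., 7, and a final '>= 8' state.
Total: 8 + 1 = 9. Accept = '>= 8' state.

9


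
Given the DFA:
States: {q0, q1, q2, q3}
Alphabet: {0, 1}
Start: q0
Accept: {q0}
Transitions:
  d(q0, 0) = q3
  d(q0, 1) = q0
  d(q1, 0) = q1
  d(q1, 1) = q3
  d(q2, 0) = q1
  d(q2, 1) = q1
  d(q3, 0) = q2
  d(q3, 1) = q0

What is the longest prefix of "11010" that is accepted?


Run the DFA, marking each prefix where the state is accepting:
  "" -> q0 [accept]
  "1" -> q0 [accept]
  "11" -> q0 [accept]
  "110" -> q3 [reject]
  "1101" -> q0 [accept]
  "11010" -> q3 [reject]

"1101"


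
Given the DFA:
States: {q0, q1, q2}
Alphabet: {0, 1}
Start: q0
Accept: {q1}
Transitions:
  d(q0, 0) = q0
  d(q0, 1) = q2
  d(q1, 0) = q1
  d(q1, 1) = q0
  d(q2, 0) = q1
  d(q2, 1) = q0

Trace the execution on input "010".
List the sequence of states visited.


Input: 010
d(q0, 0) = q0
d(q0, 1) = q2
d(q2, 0) = q1


q0 -> q0 -> q2 -> q1


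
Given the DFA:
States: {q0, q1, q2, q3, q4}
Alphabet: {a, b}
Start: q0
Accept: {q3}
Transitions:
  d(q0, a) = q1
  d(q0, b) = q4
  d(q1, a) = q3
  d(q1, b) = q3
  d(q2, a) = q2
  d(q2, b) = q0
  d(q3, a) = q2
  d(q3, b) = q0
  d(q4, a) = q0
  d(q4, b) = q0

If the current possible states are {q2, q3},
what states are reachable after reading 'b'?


Apply transition on 'b' from each current state:
  d(q2, b) = q0
  d(q3, b) = q0

{q0}


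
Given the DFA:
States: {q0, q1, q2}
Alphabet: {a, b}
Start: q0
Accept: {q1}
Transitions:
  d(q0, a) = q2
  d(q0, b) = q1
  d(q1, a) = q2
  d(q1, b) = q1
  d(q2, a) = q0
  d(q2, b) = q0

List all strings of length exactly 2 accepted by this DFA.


All strings of length 2: 4 total
Accepted: 1

"bb"


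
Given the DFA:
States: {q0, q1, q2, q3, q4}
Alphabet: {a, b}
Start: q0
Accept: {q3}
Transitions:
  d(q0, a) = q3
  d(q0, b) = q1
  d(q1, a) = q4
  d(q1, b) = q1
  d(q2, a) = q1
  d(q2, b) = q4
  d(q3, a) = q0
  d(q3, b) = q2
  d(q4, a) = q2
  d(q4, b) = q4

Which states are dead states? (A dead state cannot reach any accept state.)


Forward reachability from each state:
  q0 -> reaches accept state q3 (live)
  q1 -> reaches {q1, q2, q4}, no accept state (dead)
  q2 -> reaches {q1, q2, q4}, no accept state (dead)
  q3 -> reaches accept state q3 (live)
  q4 -> reaches {q1, q2, q4}, no accept state (dead)

{q1, q2, q4}


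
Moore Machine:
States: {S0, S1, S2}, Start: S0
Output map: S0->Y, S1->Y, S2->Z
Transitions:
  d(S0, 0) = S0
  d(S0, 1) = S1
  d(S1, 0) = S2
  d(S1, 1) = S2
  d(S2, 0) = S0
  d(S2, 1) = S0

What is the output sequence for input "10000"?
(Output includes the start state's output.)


Start: S0 (output Y)
  --1--> S1 (output Y)
  --0--> S2 (output Z)
  --0--> S0 (output Y)
  --0--> S0 (output Y)
  --0--> S0 (output Y)

"YYZYYY"


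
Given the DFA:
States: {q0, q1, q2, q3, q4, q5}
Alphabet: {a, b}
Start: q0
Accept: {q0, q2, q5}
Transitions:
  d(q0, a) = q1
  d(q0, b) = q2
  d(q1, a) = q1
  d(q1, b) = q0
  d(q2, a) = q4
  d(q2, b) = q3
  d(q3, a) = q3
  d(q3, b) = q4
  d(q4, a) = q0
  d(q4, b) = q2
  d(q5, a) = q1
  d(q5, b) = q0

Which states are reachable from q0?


BFS from q0:
  layer 0: {q0}
  layer 1: {q1, q2}
  layer 2: {q3, q4}

{q0, q1, q2, q3, q4}


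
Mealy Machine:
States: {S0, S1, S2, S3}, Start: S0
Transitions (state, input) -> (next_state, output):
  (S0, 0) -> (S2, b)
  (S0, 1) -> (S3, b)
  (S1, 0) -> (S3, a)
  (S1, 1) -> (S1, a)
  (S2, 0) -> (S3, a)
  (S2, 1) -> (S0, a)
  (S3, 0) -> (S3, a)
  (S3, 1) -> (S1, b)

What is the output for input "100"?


Step-by-step:
  (S0, 1) -> (S3, b)
  (S3, 0) -> (S3, a)
  (S3, 0) -> (S3, a)

"baa"


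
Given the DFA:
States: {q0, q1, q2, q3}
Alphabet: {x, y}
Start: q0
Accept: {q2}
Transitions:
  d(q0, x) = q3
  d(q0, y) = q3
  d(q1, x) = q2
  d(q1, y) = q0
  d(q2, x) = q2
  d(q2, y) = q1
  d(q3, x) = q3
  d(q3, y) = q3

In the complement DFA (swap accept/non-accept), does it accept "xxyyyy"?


Trace: q0 -> q3 -> q3 -> q3 -> q3 -> q3 -> q3
Final: q3
Original accept: {q2}
Complement: q3 is not in original accept

Yes, complement accepts (original rejects)


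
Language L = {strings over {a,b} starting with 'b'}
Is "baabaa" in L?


first symbol = 'b'

Yes, "baabaa" is in L


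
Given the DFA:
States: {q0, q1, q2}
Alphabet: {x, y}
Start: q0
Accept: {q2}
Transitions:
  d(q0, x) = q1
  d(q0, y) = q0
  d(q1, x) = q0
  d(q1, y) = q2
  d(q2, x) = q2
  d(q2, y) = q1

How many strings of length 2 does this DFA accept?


Enumerating all length-2 strings:
  "xx" -> q0 [reject]
  "xy" -> q2 [accept]
  "yx" -> q1 [reject]
  "yy" -> q0 [reject]

1 out of 4


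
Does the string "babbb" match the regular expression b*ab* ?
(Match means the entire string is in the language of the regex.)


|string| = 5; first = 'b'; last = 'b'

Yes, "babbb" matches b*ab*


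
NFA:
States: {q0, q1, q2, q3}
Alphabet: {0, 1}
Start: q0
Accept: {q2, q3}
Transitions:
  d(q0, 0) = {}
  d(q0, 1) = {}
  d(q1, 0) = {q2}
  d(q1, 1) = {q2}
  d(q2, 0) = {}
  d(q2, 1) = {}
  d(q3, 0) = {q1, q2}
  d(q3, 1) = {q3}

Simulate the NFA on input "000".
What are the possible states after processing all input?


Start: {q0}
  --0--> {}
  --0--> {}
  --0--> {}

{} (empty set, no valid transitions)


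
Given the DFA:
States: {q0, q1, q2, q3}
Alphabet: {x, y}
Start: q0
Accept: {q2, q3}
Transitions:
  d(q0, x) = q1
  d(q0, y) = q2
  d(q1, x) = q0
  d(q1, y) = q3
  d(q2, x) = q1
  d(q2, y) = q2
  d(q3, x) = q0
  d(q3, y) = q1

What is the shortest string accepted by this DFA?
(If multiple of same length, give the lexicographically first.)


BFS by string length (lex-first path to each state shown):
  len 0: q0<-""
  len 1: q1<-"x", q2<-"y"
Found accept state at length 1.

"y"


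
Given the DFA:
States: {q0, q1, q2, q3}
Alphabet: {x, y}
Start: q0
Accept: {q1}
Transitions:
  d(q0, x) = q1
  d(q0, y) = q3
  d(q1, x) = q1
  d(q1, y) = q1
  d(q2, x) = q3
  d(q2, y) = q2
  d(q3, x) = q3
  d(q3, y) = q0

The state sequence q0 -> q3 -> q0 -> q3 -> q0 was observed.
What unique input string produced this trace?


Trace back each transition to find the symbol:
  q0 --[y]--> q3
  q3 --[y]--> q0
  q0 --[y]--> q3
  q3 --[y]--> q0

"yyyy"


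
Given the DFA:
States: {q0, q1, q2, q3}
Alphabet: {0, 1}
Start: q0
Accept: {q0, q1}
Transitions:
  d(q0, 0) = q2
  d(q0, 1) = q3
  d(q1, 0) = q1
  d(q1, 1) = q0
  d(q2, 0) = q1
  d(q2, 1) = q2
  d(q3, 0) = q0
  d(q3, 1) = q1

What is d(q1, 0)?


Looking up transition d(q1, 0)

q1


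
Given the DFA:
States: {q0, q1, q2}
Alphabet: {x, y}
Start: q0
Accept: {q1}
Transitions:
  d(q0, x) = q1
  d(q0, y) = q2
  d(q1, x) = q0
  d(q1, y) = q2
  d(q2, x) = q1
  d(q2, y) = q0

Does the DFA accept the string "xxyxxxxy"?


Trace: q0 -> q1 -> q0 -> q2 -> q1 -> q0 -> q1 -> q0 -> q2
Final state: q2
Accept states: {q1}

No, rejected (final state q2 is not an accept state)


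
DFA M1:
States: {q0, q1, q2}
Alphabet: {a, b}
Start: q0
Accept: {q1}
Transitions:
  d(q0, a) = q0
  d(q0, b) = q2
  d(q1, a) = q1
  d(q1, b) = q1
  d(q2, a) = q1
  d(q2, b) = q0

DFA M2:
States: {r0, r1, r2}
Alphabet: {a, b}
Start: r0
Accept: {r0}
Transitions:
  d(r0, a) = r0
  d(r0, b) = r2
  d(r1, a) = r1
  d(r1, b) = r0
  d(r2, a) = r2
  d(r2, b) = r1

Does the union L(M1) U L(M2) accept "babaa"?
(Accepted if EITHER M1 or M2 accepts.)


M1: final=q1 accepted=True
M2: final=r1 accepted=False

Yes, union accepts


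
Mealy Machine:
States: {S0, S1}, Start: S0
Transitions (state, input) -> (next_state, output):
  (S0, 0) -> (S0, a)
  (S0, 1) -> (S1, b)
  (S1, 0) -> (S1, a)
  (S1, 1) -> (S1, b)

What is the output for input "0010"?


Step-by-step:
  (S0, 0) -> (S0, a)
  (S0, 0) -> (S0, a)
  (S0, 1) -> (S1, b)
  (S1, 0) -> (S1, a)

"aaba"


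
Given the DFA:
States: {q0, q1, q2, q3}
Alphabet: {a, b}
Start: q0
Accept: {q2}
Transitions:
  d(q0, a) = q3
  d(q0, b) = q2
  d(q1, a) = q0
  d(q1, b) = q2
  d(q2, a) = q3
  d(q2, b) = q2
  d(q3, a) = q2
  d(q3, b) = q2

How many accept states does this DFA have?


Accept states listed: {q2}
Counting: q2(1)

1


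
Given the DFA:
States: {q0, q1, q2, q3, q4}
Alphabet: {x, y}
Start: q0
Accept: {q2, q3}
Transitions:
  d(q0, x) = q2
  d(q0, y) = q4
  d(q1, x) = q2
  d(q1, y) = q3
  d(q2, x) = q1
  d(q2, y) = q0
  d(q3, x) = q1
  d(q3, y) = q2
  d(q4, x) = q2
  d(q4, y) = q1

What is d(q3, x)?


Looking up transition d(q3, x)

q1


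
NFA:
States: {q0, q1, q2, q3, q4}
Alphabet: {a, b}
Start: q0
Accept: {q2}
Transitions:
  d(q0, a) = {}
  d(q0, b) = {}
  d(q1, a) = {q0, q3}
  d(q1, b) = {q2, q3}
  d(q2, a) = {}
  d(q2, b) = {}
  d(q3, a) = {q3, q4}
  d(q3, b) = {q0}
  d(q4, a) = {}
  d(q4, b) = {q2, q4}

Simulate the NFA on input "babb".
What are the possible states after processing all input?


Start: {q0}
  --b--> {}
  --a--> {}
  --b--> {}
  --b--> {}

{} (empty set, no valid transitions)


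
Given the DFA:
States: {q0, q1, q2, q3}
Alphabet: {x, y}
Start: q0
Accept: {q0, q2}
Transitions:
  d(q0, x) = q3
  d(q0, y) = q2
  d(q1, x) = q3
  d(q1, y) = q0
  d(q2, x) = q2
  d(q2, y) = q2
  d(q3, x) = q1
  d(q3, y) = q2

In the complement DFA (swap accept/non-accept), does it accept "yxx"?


Trace: q0 -> q2 -> q2 -> q2
Final: q2
Original accept: {q0, q2}
Complement: q2 is in original accept

No, complement rejects (original accepts)


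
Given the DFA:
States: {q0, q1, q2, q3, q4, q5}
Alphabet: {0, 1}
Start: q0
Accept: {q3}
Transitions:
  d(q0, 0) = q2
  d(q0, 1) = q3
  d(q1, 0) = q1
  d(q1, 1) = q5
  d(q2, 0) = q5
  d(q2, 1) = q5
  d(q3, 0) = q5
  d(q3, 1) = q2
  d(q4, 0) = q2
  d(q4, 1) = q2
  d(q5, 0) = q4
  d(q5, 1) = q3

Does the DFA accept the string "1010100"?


Trace: q0 -> q3 -> q5 -> q3 -> q5 -> q3 -> q5 -> q4
Final state: q4
Accept states: {q3}

No, rejected (final state q4 is not an accept state)


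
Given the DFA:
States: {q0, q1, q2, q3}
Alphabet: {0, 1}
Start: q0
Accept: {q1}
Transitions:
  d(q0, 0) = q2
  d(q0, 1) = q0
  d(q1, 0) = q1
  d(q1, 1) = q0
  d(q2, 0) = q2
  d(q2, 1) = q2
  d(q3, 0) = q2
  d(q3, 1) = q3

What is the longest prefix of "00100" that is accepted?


Run the DFA, marking each prefix where the state is accepting:
  "" -> q0 [reject]
  "0" -> q2 [reject]
  "00" -> q2 [reject]
  "001" -> q2 [reject]
  "0010" -> q2 [reject]
  "00100" -> q2 [reject]

No prefix is accepted


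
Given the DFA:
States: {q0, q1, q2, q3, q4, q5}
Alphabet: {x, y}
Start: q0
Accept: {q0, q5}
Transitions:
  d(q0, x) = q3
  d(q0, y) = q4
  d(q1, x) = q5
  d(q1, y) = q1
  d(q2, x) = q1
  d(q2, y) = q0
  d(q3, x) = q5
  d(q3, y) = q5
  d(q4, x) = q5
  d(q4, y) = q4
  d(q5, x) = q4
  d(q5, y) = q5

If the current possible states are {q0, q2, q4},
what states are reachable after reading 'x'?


Apply transition on 'x' from each current state:
  d(q0, x) = q3
  d(q2, x) = q1
  d(q4, x) = q5

{q1, q3, q5}


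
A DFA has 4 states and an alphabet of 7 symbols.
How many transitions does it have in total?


Each state has exactly one transition per symbol.
4 * 7 = 28

28


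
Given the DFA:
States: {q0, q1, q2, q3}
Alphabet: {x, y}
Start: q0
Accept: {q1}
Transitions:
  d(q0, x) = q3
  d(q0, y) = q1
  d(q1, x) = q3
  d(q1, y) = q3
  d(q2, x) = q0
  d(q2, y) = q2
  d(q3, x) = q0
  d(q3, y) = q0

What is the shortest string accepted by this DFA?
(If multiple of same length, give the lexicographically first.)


BFS by string length (lex-first path to each state shown):
  len 0: q0<-""
  len 1: q1<-"y", q3<-"x"
Found accept state at length 1.

"y"


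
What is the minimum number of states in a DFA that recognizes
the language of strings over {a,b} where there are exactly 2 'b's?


States: count = 0, 1, ..., 2 (that's 3 states), plus a dead state for count > 2.
Total: 3 + 1 = 4. Accept = count-2 state.

4


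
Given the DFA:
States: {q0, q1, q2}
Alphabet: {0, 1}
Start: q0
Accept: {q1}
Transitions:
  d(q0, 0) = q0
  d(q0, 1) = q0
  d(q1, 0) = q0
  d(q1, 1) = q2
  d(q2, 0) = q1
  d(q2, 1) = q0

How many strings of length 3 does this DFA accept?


Enumerating all length-3 strings:
  "000" -> q0 [reject]
  "001" -> q0 [reject]
  "010" -> q0 [reject]
  "011" -> q0 [reject]
  "100" -> q0 [reject]
  "101" -> q0 [reject]
  "110" -> q0 [reject]
  "111" -> q0 [reject]

0 out of 8


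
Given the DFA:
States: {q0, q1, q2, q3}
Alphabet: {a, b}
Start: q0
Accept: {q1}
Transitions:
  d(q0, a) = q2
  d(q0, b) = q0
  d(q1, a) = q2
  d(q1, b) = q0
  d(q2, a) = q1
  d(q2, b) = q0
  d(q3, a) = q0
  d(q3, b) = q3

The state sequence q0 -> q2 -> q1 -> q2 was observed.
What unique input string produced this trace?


Trace back each transition to find the symbol:
  q0 --[a]--> q2
  q2 --[a]--> q1
  q1 --[a]--> q2

"aaa"


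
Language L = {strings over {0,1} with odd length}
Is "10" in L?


length = 2; 2 mod 2 = 0

No, "10" is not in L


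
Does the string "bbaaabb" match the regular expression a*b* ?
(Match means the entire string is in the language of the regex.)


|string| = 7; first = 'b'; last = 'b'

No, "bbaaabb" does not match a*b*


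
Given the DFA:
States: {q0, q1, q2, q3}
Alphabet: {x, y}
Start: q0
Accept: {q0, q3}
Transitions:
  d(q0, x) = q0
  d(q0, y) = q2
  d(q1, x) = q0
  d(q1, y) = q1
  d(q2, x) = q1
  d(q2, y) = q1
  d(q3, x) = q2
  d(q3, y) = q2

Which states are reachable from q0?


BFS from q0:
  layer 0: {q0}
  layer 1: {q2}
  layer 2: {q1}

{q0, q1, q2}


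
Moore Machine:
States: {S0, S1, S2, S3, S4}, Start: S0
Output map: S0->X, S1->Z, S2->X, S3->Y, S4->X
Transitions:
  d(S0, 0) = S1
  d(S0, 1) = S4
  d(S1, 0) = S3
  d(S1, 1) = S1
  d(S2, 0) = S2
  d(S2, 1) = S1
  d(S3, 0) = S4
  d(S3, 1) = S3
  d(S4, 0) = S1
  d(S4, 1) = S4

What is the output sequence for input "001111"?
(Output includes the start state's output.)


Start: S0 (output X)
  --0--> S1 (output Z)
  --0--> S3 (output Y)
  --1--> S3 (output Y)
  --1--> S3 (output Y)
  --1--> S3 (output Y)
  --1--> S3 (output Y)

"XZYYYYY"


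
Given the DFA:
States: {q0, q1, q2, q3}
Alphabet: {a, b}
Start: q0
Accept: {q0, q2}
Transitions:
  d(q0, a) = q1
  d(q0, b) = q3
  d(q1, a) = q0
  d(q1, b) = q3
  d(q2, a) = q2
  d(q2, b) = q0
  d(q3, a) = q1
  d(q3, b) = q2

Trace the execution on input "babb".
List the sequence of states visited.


Input: babb
d(q0, b) = q3
d(q3, a) = q1
d(q1, b) = q3
d(q3, b) = q2


q0 -> q3 -> q1 -> q3 -> q2


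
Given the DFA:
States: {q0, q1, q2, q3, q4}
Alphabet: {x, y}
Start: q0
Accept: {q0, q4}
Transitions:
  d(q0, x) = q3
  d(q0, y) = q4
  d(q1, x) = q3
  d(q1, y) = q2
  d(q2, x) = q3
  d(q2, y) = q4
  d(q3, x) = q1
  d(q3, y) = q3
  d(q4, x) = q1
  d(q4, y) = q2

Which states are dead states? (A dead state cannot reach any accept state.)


Forward reachability from each state:
  q0 -> reaches accept state q0 (live)
  q1 -> reaches accept state q4 (live)
  q2 -> reaches accept state q4 (live)
  q3 -> reaches accept state q4 (live)
  q4 -> reaches accept state q4 (live)

None (all states can reach an accept state)


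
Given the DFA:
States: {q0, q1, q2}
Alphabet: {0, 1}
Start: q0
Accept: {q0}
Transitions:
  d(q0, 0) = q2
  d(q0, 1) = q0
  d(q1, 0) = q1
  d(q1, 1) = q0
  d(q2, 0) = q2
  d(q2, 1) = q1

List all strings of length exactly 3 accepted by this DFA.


All strings of length 3: 8 total
Accepted: 2

"011", "111"


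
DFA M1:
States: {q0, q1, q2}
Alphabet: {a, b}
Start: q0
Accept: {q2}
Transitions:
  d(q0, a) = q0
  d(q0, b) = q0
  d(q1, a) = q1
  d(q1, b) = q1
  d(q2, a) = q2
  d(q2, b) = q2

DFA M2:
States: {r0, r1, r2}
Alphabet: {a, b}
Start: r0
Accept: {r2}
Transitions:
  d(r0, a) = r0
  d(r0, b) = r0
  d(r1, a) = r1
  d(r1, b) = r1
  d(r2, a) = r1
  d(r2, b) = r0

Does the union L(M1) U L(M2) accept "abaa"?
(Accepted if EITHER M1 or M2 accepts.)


M1: final=q0 accepted=False
M2: final=r0 accepted=False

No, union rejects (neither accepts)


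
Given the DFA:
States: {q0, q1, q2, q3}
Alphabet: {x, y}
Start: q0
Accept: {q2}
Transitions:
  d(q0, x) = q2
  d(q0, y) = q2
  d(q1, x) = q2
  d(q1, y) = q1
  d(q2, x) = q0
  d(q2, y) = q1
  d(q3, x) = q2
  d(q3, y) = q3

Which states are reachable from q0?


BFS from q0:
  layer 0: {q0}
  layer 1: {q2}
  layer 2: {q1}

{q0, q1, q2}


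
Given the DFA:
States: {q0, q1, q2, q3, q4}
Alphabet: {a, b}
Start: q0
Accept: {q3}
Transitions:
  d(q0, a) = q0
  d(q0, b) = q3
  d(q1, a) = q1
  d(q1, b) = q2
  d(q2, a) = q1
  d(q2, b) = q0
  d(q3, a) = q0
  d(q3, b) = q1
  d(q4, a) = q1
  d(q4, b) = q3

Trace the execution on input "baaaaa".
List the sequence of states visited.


Input: baaaaa
d(q0, b) = q3
d(q3, a) = q0
d(q0, a) = q0
d(q0, a) = q0
d(q0, a) = q0
d(q0, a) = q0


q0 -> q3 -> q0 -> q0 -> q0 -> q0 -> q0


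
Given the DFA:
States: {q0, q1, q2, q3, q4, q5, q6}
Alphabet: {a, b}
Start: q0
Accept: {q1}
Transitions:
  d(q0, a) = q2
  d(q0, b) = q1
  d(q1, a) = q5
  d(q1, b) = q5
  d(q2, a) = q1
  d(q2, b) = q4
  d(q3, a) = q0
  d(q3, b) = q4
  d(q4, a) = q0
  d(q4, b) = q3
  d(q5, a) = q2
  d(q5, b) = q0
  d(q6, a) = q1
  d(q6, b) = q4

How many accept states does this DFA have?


Accept states listed: {q1}
Counting: q1(1)

1


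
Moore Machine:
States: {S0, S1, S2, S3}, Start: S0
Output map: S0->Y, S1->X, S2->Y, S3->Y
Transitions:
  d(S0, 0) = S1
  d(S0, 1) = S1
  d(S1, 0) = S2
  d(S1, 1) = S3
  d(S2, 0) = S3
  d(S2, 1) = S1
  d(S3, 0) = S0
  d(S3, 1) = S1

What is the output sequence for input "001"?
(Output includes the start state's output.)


Start: S0 (output Y)
  --0--> S1 (output X)
  --0--> S2 (output Y)
  --1--> S1 (output X)

"YXYX"


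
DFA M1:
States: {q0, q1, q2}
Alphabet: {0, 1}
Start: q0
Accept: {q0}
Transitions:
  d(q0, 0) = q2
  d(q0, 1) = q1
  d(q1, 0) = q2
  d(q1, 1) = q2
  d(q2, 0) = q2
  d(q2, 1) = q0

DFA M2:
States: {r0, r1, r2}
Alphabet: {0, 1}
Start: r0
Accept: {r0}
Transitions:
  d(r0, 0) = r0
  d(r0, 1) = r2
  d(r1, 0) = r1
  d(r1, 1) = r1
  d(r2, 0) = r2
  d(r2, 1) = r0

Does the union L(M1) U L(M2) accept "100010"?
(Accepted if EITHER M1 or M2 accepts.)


M1: final=q2 accepted=False
M2: final=r0 accepted=True

Yes, union accepts


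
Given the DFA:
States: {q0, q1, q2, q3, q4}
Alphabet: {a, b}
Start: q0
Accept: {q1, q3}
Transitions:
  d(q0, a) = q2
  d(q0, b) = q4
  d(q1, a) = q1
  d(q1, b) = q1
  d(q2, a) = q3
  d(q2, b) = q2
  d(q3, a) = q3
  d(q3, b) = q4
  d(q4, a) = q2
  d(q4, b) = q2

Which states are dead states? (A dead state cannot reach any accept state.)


Forward reachability from each state:
  q0 -> reaches accept state q3 (live)
  q1 -> reaches accept state q1 (live)
  q2 -> reaches accept state q3 (live)
  q3 -> reaches accept state q3 (live)
  q4 -> reaches accept state q3 (live)

None (all states can reach an accept state)


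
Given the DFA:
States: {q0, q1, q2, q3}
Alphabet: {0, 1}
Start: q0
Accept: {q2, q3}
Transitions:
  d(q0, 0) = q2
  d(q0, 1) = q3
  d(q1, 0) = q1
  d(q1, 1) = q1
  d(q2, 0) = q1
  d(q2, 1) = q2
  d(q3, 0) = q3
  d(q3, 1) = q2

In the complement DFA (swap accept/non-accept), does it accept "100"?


Trace: q0 -> q3 -> q3 -> q3
Final: q3
Original accept: {q2, q3}
Complement: q3 is in original accept

No, complement rejects (original accepts)


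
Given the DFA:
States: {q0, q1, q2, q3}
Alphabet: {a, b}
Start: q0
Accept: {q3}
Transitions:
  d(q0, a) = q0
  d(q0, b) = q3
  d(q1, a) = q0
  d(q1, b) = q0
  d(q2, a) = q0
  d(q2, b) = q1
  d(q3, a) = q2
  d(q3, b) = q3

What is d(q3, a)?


Looking up transition d(q3, a)

q2


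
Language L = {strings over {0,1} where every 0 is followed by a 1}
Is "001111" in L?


'00' present: True; ends with '0': False

No, "001111" is not in L


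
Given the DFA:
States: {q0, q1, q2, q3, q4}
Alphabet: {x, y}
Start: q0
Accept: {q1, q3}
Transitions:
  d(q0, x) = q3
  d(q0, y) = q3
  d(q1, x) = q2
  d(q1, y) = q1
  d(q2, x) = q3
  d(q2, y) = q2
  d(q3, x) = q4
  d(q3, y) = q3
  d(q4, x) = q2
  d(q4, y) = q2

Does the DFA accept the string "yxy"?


Trace: q0 -> q3 -> q4 -> q2
Final state: q2
Accept states: {q1, q3}

No, rejected (final state q2 is not an accept state)


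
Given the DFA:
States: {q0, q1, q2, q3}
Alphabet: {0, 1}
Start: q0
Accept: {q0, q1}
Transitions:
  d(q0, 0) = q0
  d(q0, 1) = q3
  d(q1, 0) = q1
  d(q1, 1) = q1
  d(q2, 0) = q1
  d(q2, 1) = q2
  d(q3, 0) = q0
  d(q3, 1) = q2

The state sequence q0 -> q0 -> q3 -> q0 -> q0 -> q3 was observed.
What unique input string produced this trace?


Trace back each transition to find the symbol:
  q0 --[0]--> q0
  q0 --[1]--> q3
  q3 --[0]--> q0
  q0 --[0]--> q0
  q0 --[1]--> q3

"01001"


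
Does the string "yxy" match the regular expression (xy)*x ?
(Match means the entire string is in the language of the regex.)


|string| = 3; first = 'y'; last = 'y'

No, "yxy" does not match (xy)*x


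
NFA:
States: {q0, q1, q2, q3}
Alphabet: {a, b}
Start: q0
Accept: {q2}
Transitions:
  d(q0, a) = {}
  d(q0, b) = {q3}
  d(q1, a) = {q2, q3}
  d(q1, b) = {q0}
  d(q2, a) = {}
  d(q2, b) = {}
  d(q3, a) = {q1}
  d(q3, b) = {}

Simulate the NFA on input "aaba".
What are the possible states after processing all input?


Start: {q0}
  --a--> {}
  --a--> {}
  --b--> {}
  --a--> {}

{} (empty set, no valid transitions)


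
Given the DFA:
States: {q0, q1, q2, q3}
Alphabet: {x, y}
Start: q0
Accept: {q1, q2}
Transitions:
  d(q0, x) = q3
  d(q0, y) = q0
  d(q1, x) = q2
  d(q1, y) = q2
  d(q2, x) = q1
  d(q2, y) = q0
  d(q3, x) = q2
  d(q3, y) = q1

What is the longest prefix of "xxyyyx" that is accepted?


Run the DFA, marking each prefix where the state is accepting:
  "" -> q0 [reject]
  "x" -> q3 [reject]
  "xx" -> q2 [accept]
  "xxy" -> q0 [reject]
  "xxyy" -> q0 [reject]
  "xxyyy" -> q0 [reject]
  "xxyyyx" -> q3 [reject]

"xx"


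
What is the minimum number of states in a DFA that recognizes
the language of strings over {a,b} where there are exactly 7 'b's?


States: count = 0, 1, ..., 7 (that's 8 states), plus a dead state for count > 7.
Total: 8 + 1 = 9. Accept = count-7 state.

9


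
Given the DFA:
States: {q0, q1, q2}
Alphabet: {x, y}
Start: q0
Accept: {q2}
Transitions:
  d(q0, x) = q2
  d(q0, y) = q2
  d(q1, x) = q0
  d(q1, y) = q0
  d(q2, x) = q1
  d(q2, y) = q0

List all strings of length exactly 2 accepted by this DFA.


All strings of length 2: 4 total
Accepted: 0

None


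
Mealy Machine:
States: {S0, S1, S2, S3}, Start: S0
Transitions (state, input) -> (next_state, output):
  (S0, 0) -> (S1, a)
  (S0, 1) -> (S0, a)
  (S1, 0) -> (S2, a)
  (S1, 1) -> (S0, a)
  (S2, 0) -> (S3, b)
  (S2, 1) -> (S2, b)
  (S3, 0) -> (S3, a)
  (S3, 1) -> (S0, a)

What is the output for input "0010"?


Step-by-step:
  (S0, 0) -> (S1, a)
  (S1, 0) -> (S2, a)
  (S2, 1) -> (S2, b)
  (S2, 0) -> (S3, b)

"aabb"


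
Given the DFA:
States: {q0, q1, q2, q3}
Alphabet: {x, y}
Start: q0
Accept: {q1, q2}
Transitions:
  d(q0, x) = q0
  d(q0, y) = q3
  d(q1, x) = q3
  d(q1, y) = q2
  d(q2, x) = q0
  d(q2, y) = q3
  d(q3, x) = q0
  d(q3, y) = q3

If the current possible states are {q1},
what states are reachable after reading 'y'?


Apply transition on 'y' from each current state:
  d(q1, y) = q2

{q2}


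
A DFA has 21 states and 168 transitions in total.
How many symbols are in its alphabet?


Each state has exactly one transition per symbol.
|alphabet| = transitions / states = 168 / 21 = 8

8


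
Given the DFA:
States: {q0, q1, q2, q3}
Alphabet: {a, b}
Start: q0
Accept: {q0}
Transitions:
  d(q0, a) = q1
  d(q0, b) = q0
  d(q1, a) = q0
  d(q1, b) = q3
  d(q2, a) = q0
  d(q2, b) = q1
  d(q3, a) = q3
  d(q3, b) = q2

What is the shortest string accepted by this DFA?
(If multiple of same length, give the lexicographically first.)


BFS by string length (lex-first path to each state shown):
  len 0: q0<-""
Found accept state at length 0.

"" (empty string)


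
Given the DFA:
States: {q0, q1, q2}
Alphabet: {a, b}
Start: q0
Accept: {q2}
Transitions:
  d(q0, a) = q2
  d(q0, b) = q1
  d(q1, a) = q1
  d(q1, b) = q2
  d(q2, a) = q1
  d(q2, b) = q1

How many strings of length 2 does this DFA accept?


Enumerating all length-2 strings:
  "aa" -> q1 [reject]
  "ab" -> q1 [reject]
  "ba" -> q1 [reject]
  "bb" -> q2 [accept]

1 out of 4


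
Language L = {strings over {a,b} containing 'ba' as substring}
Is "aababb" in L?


'ba' occurs at index 2

Yes, "aababb" is in L


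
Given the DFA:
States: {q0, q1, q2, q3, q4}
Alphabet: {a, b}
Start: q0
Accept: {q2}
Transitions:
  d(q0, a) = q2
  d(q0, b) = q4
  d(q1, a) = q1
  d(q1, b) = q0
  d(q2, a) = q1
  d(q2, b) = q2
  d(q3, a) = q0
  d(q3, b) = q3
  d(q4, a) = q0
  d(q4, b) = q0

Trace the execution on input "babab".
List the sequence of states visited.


Input: babab
d(q0, b) = q4
d(q4, a) = q0
d(q0, b) = q4
d(q4, a) = q0
d(q0, b) = q4


q0 -> q4 -> q0 -> q4 -> q0 -> q4


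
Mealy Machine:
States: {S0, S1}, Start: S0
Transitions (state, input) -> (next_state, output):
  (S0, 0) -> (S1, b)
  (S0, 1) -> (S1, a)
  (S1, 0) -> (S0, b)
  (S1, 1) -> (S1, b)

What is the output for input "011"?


Step-by-step:
  (S0, 0) -> (S1, b)
  (S1, 1) -> (S1, b)
  (S1, 1) -> (S1, b)

"bbb"


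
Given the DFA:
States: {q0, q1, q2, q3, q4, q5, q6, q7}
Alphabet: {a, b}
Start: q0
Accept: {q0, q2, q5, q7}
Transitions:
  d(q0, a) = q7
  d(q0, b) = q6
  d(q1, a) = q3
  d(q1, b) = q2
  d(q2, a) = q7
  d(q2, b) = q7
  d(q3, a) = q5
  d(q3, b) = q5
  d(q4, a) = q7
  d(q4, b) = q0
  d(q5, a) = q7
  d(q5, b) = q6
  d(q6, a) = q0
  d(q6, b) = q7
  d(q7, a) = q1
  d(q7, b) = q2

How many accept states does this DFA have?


Accept states listed: {q0, q2, q5, q7}
Counting: q0(1) q2(2) q5(3) q7(4)

4


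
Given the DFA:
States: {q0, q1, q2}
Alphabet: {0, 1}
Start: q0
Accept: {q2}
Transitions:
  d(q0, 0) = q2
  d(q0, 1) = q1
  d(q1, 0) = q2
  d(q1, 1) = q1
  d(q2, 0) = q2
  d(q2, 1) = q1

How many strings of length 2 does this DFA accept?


Enumerating all length-2 strings:
  "00" -> q2 [accept]
  "01" -> q1 [reject]
  "10" -> q2 [accept]
  "11" -> q1 [reject]

2 out of 4


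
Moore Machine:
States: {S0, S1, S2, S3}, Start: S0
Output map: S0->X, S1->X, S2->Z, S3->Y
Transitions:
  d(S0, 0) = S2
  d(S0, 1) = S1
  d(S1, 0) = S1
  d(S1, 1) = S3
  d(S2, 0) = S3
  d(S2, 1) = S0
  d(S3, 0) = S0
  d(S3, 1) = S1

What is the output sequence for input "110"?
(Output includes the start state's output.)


Start: S0 (output X)
  --1--> S1 (output X)
  --1--> S3 (output Y)
  --0--> S0 (output X)

"XXYX"


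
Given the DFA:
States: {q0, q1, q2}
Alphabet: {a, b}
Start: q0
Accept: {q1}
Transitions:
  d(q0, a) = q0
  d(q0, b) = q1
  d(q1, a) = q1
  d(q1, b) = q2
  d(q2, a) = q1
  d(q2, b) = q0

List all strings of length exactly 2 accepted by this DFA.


All strings of length 2: 4 total
Accepted: 2

"ab", "ba"


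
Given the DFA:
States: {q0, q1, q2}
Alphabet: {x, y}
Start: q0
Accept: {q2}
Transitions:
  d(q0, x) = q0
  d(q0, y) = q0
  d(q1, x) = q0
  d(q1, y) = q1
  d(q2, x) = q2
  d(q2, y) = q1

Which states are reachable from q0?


BFS from q0:
  layer 0: {q0}

{q0}


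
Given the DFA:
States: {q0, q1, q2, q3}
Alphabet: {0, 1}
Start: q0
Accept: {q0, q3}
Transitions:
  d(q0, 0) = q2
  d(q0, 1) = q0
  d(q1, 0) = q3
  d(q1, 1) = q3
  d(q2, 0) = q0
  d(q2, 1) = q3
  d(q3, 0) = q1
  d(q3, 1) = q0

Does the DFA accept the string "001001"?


Trace: q0 -> q2 -> q0 -> q0 -> q2 -> q0 -> q0
Final state: q0
Accept states: {q0, q3}

Yes, accepted (final state q0 is an accept state)


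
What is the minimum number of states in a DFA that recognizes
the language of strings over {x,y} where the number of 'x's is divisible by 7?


States track (count of 'x') mod 7.
Need 7 states: one per remainder 0..6; accept = remainder 0.

7


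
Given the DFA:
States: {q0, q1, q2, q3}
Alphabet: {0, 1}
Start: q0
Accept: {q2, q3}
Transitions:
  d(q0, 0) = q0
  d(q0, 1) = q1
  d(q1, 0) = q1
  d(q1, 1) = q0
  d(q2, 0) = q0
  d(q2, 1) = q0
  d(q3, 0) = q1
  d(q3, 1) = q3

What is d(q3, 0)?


Looking up transition d(q3, 0)

q1


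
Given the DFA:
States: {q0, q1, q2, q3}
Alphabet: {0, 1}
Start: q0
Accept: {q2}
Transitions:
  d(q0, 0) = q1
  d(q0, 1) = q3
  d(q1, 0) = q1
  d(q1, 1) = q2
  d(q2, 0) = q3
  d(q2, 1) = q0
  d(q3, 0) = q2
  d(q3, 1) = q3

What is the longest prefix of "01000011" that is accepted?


Run the DFA, marking each prefix where the state is accepting:
  "" -> q0 [reject]
  "0" -> q1 [reject]
  "01" -> q2 [accept]
  "010" -> q3 [reject]
  "0100" -> q2 [accept]
  "01000" -> q3 [reject]
  "010000" -> q2 [accept]
  "0100001" -> q0 [reject]
  "01000011" -> q3 [reject]

"010000"


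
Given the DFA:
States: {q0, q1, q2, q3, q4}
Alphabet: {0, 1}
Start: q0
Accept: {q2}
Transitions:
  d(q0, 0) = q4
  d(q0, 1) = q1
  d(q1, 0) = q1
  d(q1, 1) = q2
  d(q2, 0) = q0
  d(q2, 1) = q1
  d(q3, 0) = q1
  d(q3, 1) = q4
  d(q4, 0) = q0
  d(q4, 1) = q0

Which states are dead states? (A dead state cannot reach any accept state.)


Forward reachability from each state:
  q0 -> reaches accept state q2 (live)
  q1 -> reaches accept state q2 (live)
  q2 -> reaches accept state q2 (live)
  q3 -> reaches accept state q2 (live)
  q4 -> reaches accept state q2 (live)

None (all states can reach an accept state)


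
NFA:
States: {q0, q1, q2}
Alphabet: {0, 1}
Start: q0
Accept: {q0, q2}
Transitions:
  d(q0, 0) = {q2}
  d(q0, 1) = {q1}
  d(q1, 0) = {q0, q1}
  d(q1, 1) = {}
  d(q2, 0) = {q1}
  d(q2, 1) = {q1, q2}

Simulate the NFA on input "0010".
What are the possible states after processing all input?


Start: {q0}
  --0--> {q2}
  --0--> {q1}
  --1--> {}
  --0--> {}

{} (empty set, no valid transitions)


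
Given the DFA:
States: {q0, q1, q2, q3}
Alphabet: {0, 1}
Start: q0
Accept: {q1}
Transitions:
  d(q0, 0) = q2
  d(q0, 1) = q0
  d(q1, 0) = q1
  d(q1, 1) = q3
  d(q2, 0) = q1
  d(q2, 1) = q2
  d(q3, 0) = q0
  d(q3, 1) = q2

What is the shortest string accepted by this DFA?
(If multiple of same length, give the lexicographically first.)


BFS by string length (lex-first path to each state shown):
  len 0: q0<-""
  len 1: q0<-"1", q2<-"0"
  len 2: q0<-"11", q1<-"00", q2<-"01"
Found accept state at length 2.

"00"
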